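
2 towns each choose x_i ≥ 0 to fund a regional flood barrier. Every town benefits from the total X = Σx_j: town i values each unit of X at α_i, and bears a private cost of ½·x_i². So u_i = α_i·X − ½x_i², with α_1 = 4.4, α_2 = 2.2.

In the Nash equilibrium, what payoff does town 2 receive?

12.1

Town i's FOC: ∂u_i/∂x_i = α_i − x_i = 0, so x_i* = α_i.
NE contributions = (4.4, 2.2); X = 6.6.
u_2 = α_2·X − ½·(x_2)² = 2.2·6.6 − ½·2.2² = 12.1.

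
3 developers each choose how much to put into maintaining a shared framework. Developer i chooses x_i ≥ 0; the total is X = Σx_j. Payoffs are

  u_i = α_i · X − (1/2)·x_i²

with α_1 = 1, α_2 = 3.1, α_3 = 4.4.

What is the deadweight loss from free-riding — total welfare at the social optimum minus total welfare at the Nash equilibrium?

51.11

Developer i's FOC: ∂u_i/∂x_i = α_i − x_i = 0, so x_i* = α_i.
NE contributions = (1, 3.1, 4.4); X = 8.5.
W^NE = (Σα)·X − ½Σα_i² = 8.5² − ½·29.97 = 57.265.
Planner sets x_i = Σα_j = 8.5 for every i, so X^SO = 3·8.5 = 25.5.
W^SO = (Σα)·X^SO − ½·3·(Σα)² = (3/2)·8.5² = 108.375.
Deadweight loss = W^SO − W^NE = 51.11.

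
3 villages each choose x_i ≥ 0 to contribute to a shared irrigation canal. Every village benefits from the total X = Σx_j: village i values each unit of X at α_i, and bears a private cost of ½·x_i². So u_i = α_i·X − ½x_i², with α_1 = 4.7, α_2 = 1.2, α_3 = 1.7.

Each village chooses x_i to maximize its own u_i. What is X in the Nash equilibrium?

7.6

Village i's FOC: ∂u_i/∂x_i = α_i − x_i = 0, so x_i* = α_i.
NE contributions = (4.7, 1.2, 1.7); X = 7.6.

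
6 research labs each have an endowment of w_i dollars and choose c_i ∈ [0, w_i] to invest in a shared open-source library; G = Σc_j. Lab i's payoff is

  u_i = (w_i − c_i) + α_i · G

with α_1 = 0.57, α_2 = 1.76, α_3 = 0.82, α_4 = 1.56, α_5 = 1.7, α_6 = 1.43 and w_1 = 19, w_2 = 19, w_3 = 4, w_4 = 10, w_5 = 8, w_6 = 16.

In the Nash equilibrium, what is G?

53

∂u_i/∂c_i = α_i − 1, so lab i contributes w_i if α_i > 1, else 0.
α_i > 1 for i ∈ {2, 4, 5, 6}; NE contributions (0, 19, 0, 10, 8, 16), G = 53.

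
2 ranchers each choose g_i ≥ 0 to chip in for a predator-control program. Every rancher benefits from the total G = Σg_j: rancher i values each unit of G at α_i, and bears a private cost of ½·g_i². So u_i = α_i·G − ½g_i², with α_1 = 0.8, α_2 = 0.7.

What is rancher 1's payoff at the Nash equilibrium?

Rancher i's FOC: ∂u_i/∂g_i = α_i − g_i = 0, so g_i* = α_i.
NE contributions = (0.8, 0.7); G = 1.5.
u_1 = α_1·G − ½·(g_1)² = 0.8·1.5 − ½·0.8² = 0.88.

0.88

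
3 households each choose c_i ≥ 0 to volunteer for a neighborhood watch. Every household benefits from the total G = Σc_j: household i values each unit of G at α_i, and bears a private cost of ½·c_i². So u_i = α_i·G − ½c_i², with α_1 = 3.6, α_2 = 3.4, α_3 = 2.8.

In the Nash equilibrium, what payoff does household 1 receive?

28.8

Household i's FOC: ∂u_i/∂c_i = α_i − c_i = 0, so c_i* = α_i.
NE contributions = (3.6, 3.4, 2.8); G = 9.8.
u_1 = α_1·G − ½·(c_1)² = 3.6·9.8 − ½·3.6² = 28.8.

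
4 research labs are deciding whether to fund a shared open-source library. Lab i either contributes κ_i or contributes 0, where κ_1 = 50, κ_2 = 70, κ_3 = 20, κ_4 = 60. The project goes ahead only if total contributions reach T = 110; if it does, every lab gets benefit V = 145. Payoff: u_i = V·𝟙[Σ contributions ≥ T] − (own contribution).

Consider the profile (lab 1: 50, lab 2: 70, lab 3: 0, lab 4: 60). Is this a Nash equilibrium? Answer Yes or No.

No

Total = 180 ≥ 110: provided.
Lab 1 (pledges 50, payoff 95): dropping to 0 → total 130, payoff 145. Profitable deviation.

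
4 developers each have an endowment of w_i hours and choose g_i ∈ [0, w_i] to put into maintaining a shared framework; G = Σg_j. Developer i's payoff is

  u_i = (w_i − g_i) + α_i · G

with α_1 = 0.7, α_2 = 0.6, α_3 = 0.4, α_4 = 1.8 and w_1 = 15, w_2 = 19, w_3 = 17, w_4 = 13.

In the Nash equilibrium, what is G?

13

∂u_i/∂g_i = α_i − 1, so developer i contributes w_i if α_i > 1, else 0.
α_i > 1 for i ∈ {4}; NE contributions (0, 0, 0, 13), G = 13.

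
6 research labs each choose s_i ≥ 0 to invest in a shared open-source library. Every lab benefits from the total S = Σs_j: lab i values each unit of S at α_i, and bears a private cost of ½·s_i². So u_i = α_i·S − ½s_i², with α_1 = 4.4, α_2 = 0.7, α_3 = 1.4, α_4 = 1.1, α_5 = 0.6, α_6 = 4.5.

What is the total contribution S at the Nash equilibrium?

12.7

Lab i's FOC: ∂u_i/∂s_i = α_i − s_i = 0, so s_i* = α_i.
NE contributions = (4.4, 0.7, 1.4, 1.1, 0.6, 4.5); S = 12.7.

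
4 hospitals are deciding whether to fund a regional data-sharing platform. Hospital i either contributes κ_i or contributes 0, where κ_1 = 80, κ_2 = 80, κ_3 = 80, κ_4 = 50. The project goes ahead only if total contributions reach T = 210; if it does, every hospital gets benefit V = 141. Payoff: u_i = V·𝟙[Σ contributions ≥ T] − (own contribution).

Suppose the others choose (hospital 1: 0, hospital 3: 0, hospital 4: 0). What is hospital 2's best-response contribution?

Others' total = 0. Even contributing 80 gives 80 < 210: no benefit either way.
Best response: 0.

0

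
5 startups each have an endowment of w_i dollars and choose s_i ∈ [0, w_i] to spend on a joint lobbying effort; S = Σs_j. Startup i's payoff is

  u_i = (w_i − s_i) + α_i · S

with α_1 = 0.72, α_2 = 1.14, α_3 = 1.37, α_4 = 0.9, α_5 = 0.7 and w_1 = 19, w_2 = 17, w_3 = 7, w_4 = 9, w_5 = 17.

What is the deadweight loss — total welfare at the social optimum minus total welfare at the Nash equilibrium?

172.35

∂u_i/∂s_i = α_i − 1, so startup i contributes w_i if α_i > 1, else 0.
α_i > 1 for i ∈ {2, 3}; NE contributions (0, 17, 7, 0, 0), S = 24.
W^NE = Σw_i − S^NE + (Σα_i)·S^NE = 69 + 3.83·24 = 160.92.
Planner: ∂(Σu_j)/∂s_i = Σα_j − 1 = 3.83 > 0, so everyone contributes w_i; S^SO = 69, W^SO = 69 + 3.83·69 = 333.27.
Deadweight loss = 172.35.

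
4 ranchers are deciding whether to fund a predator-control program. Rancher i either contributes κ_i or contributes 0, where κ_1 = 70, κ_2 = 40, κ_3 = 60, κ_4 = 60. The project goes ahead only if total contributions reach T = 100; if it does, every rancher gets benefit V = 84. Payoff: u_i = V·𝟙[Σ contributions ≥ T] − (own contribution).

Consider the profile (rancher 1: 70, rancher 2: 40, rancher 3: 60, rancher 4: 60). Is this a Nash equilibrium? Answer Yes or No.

Total = 230 ≥ 100: provided.
Rancher 1 (pledges 70, payoff 14): dropping to 0 → total 160, payoff 84. Profitable deviation.

No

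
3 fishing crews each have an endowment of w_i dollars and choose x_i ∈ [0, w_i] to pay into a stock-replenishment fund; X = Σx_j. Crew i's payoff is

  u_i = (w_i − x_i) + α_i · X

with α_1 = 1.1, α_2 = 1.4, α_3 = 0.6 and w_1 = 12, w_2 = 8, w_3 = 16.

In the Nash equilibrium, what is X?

∂u_i/∂x_i = α_i − 1, so crew i contributes w_i if α_i > 1, else 0.
α_i > 1 for i ∈ {1, 2}; NE contributions (12, 8, 0), X = 20.

20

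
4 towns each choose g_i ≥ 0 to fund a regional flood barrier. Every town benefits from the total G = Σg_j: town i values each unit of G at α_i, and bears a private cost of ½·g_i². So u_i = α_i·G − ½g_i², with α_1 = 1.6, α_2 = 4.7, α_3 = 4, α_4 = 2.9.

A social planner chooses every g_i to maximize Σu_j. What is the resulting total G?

52.8

Planner FOC: ∂(Σu_j)/∂g_i = (Σα_j) − g_i = 0, so g_i^SO = Σα_j = 13.2 for every i; G^SO = 52.8.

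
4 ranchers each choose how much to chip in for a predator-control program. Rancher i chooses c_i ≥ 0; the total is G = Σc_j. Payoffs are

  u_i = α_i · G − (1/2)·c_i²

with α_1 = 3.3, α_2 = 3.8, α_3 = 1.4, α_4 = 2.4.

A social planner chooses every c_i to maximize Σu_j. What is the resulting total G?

Planner FOC: ∂(Σu_j)/∂c_i = (Σα_j) − c_i = 0, so c_i^SO = Σα_j = 10.9 for every i; G^SO = 43.6.

43.6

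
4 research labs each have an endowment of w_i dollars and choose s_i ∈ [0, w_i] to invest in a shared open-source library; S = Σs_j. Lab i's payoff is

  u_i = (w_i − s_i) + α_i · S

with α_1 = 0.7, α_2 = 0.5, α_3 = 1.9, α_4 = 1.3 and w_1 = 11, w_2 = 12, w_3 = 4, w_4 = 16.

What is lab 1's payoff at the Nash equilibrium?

∂u_i/∂s_i = α_i − 1, so lab i contributes w_i if α_i > 1, else 0.
α_i > 1 for i ∈ {3, 4}; NE contributions (0, 0, 4, 16), S = 20.
u_1 = (11 − 0) + 0.7·20 = 25.

25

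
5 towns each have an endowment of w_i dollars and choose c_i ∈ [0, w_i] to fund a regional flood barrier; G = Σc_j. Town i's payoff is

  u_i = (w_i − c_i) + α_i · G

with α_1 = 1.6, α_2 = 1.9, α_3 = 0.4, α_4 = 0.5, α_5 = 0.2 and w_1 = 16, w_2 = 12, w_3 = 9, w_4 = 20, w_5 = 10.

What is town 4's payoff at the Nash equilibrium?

∂u_i/∂c_i = α_i − 1, so town i contributes w_i if α_i > 1, else 0.
α_i > 1 for i ∈ {1, 2}; NE contributions (16, 12, 0, 0, 0), G = 28.
u_4 = (20 − 0) + 0.5·28 = 34.

34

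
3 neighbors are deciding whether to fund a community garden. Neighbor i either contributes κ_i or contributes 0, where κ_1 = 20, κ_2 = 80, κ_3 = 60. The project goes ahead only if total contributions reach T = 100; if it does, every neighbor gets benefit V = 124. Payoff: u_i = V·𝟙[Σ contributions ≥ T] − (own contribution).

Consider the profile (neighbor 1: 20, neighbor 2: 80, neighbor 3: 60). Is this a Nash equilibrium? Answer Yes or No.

No

Total = 160 ≥ 100: provided.
Neighbor 1 (pledges 20, payoff 104): dropping to 0 → total 140, payoff 124. Profitable deviation.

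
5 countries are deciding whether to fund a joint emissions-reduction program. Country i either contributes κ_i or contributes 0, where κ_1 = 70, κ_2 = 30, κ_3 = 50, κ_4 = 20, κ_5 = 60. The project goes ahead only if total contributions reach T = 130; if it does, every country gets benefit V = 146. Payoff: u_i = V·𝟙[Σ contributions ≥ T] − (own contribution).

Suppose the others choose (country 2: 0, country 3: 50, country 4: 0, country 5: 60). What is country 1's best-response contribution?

Others' total = 110. Contributing 70 brings total to 180 ≥ 130: gain V − κ_1 = 76.
Best response: 70.

70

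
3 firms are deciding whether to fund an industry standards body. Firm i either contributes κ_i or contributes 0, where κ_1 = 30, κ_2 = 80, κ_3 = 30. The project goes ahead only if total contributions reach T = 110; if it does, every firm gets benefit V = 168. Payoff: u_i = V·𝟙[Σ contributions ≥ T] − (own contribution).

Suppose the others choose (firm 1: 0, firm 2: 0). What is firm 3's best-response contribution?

0

Others' total = 0. Even contributing 30 gives 30 < 110: no benefit either way.
Best response: 0.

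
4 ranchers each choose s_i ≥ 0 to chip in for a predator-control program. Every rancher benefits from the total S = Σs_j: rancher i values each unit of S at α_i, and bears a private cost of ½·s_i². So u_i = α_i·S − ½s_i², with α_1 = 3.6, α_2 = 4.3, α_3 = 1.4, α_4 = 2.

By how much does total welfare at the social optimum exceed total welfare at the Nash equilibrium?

Rancher i's FOC: ∂u_i/∂s_i = α_i − s_i = 0, so s_i* = α_i.
NE contributions = (3.6, 4.3, 1.4, 2); S = 11.3.
W^NE = (Σα)·S − ½Σα_i² = 11.3² − ½·37.41 = 108.985.
Planner sets s_i = Σα_j = 11.3 for every i, so S^SO = 4·11.3 = 45.2.
W^SO = (Σα)·S^SO − ½·4·(Σα)² = (4/2)·11.3² = 255.38.
Deadweight loss = W^SO − W^NE = 146.395.

146.395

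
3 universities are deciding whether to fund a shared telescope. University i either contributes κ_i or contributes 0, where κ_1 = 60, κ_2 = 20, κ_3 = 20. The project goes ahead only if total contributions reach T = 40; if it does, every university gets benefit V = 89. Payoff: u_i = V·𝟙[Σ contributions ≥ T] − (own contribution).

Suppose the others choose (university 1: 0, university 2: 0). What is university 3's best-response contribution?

0

Others' total = 0. Even contributing 20 gives 20 < 40: no benefit either way.
Best response: 0.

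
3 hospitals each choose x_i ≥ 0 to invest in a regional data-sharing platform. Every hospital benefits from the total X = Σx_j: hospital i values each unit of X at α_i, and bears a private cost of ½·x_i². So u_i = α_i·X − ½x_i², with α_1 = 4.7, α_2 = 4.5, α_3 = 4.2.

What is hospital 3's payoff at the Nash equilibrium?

47.46

Hospital i's FOC: ∂u_i/∂x_i = α_i − x_i = 0, so x_i* = α_i.
NE contributions = (4.7, 4.5, 4.2); X = 13.4.
u_3 = α_3·X − ½·(x_3)² = 4.2·13.4 − ½·4.2² = 47.46.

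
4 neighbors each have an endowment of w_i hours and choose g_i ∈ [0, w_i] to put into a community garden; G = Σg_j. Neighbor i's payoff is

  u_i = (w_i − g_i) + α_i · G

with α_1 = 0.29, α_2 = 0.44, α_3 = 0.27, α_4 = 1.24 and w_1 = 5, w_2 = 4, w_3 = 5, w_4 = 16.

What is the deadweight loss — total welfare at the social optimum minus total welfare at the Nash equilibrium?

17.36

∂u_i/∂g_i = α_i − 1, so neighbor i contributes w_i if α_i > 1, else 0.
α_i > 1 for i ∈ {4}; NE contributions (0, 0, 0, 16), G = 16.
W^NE = Σw_i − G^NE + (Σα_i)·G^NE = 30 + 1.24·16 = 49.84.
Planner: ∂(Σu_j)/∂g_i = Σα_j − 1 = 1.24 > 0, so everyone contributes w_i; G^SO = 30, W^SO = 30 + 1.24·30 = 67.2.
Deadweight loss = 17.36.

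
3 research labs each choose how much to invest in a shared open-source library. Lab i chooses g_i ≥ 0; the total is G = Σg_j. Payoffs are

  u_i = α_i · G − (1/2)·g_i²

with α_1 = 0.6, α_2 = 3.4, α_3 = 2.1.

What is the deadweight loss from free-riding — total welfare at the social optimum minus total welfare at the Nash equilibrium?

26.77

Lab i's FOC: ∂u_i/∂g_i = α_i − g_i = 0, so g_i* = α_i.
NE contributions = (0.6, 3.4, 2.1); G = 6.1.
W^NE = (Σα)·G − ½Σα_i² = 6.1² − ½·16.33 = 29.045.
Planner sets g_i = Σα_j = 6.1 for every i, so G^SO = 3·6.1 = 18.3.
W^SO = (Σα)·G^SO − ½·3·(Σα)² = (3/2)·6.1² = 55.815.
Deadweight loss = W^SO − W^NE = 26.77.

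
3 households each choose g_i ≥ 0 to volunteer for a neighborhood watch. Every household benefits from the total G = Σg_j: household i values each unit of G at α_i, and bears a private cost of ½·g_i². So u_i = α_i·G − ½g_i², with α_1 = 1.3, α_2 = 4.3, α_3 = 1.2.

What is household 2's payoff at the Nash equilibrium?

Household i's FOC: ∂u_i/∂g_i = α_i − g_i = 0, so g_i* = α_i.
NE contributions = (1.3, 4.3, 1.2); G = 6.8.
u_2 = α_2·G − ½·(g_2)² = 4.3·6.8 − ½·4.3² = 19.995.

19.995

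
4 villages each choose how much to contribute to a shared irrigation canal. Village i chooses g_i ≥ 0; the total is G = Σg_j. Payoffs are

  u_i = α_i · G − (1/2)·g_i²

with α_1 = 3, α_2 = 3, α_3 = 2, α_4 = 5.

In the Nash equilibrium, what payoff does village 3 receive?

Village i's FOC: ∂u_i/∂g_i = α_i − g_i = 0, so g_i* = α_i.
NE contributions = (3, 3, 2, 5); G = 13.
u_3 = α_3·G − ½·(g_3)² = 2·13 − ½·2² = 24.

24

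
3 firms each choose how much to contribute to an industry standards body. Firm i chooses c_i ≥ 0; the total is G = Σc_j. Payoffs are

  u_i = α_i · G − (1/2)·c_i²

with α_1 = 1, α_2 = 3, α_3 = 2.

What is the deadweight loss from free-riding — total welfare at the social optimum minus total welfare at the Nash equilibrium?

25

Firm i's FOC: ∂u_i/∂c_i = α_i − c_i = 0, so c_i* = α_i.
NE contributions = (1, 3, 2); G = 6.
W^NE = (Σα)·G − ½Σα_i² = 6² − ½·14 = 29.
Planner sets c_i = Σα_j = 6 for every i, so G^SO = 3·6 = 18.
W^SO = (Σα)·G^SO − ½·3·(Σα)² = (3/2)·6² = 54.
Deadweight loss = W^SO − W^NE = 25.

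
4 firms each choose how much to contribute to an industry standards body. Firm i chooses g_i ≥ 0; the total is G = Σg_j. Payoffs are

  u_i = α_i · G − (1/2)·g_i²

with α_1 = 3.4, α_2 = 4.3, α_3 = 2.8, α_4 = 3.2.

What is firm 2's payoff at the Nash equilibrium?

49.665

Firm i's FOC: ∂u_i/∂g_i = α_i − g_i = 0, so g_i* = α_i.
NE contributions = (3.4, 4.3, 2.8, 3.2); G = 13.7.
u_2 = α_2·G − ½·(g_2)² = 4.3·13.7 − ½·4.3² = 49.665.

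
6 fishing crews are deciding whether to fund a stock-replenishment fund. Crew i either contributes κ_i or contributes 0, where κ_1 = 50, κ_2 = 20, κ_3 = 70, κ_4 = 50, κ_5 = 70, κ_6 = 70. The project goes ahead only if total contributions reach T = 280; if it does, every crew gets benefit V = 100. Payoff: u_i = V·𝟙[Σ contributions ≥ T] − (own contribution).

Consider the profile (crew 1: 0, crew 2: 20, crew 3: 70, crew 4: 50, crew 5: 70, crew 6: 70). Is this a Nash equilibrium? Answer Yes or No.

Total = 280 ≥ 280: provided.
Crew 1 (pledges 0, payoff 100): pledging 50 → total 330, payoff 50. No gain.
Crew 2 (pledges 20, payoff 80): dropping to 0 → total 260, payoff 0. No gain.
Crew 3 (pledges 70, payoff 30): dropping to 0 → total 210, payoff 0. No gain.
Crew 4 (pledges 50, payoff 50): dropping to 0 → total 230, payoff 0. No gain.
Crew 5 (pledges 70, payoff 30): dropping to 0 → total 210, payoff 0. No gain.
Crew 6 (pledges 70, payoff 30): dropping to 0 → total 210, payoff 0. No gain.

Yes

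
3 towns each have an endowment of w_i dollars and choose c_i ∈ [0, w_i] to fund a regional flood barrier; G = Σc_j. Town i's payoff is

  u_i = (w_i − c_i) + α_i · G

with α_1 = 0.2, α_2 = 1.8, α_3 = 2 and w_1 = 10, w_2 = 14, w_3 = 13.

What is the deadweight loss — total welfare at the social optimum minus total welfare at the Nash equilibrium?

∂u_i/∂c_i = α_i − 1, so town i contributes w_i if α_i > 1, else 0.
α_i > 1 for i ∈ {2, 3}; NE contributions (0, 14, 13), G = 27.
W^NE = Σw_i − G^NE + (Σα_i)·G^NE = 37 + 3·27 = 118.
Planner: ∂(Σu_j)/∂c_i = Σα_j − 1 = 3 > 0, so everyone contributes w_i; G^SO = 37, W^SO = 37 + 3·37 = 148.
Deadweight loss = 30.

30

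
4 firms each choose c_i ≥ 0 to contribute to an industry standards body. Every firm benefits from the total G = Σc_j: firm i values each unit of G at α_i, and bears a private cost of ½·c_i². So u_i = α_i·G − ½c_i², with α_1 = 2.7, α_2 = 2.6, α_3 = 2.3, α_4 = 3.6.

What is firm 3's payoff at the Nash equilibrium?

Firm i's FOC: ∂u_i/∂c_i = α_i − c_i = 0, so c_i* = α_i.
NE contributions = (2.7, 2.6, 2.3, 3.6); G = 11.2.
u_3 = α_3·G − ½·(c_3)² = 2.3·11.2 − ½·2.3² = 23.115.

23.115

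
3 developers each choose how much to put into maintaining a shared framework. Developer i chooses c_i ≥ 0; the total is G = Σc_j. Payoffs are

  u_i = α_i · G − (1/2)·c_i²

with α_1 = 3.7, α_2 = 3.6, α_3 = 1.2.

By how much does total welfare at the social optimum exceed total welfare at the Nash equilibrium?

50.17

Developer i's FOC: ∂u_i/∂c_i = α_i − c_i = 0, so c_i* = α_i.
NE contributions = (3.7, 3.6, 1.2); G = 8.5.
W^NE = (Σα)·G − ½Σα_i² = 8.5² − ½·28.09 = 58.205.
Planner sets c_i = Σα_j = 8.5 for every i, so G^SO = 3·8.5 = 25.5.
W^SO = (Σα)·G^SO − ½·3·(Σα)² = (3/2)·8.5² = 108.375.
Deadweight loss = W^SO − W^NE = 50.17.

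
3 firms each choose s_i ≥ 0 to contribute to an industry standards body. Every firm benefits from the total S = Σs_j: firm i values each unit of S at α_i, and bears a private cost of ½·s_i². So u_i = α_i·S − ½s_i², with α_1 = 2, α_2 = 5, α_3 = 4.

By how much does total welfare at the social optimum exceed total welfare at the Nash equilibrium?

83

Firm i's FOC: ∂u_i/∂s_i = α_i − s_i = 0, so s_i* = α_i.
NE contributions = (2, 5, 4); S = 11.
W^NE = (Σα)·S − ½Σα_i² = 11² − ½·45 = 98.5.
Planner sets s_i = Σα_j = 11 for every i, so S^SO = 3·11 = 33.
W^SO = (Σα)·S^SO − ½·3·(Σα)² = (3/2)·11² = 181.5.
Deadweight loss = W^SO − W^NE = 83.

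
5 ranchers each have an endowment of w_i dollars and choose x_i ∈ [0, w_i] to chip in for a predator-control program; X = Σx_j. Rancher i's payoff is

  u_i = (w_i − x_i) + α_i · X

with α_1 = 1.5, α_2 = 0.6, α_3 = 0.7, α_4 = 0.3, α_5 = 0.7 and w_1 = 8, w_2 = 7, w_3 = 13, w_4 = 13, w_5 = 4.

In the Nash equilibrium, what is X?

8

∂u_i/∂x_i = α_i − 1, so rancher i contributes w_i if α_i > 1, else 0.
α_i > 1 for i ∈ {1}; NE contributions (8, 0, 0, 0, 0), X = 8.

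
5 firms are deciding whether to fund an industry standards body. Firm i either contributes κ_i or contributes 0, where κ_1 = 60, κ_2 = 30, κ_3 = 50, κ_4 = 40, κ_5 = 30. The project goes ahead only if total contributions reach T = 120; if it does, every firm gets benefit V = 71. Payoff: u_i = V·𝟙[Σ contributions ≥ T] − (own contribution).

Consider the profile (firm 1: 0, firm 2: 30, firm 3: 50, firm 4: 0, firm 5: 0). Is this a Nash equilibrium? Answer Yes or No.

Total = 80 < 120: not provided.
Firm 1 (pledges 0, payoff 0): pledging 60 → total 140, payoff 11. Profitable deviation.

No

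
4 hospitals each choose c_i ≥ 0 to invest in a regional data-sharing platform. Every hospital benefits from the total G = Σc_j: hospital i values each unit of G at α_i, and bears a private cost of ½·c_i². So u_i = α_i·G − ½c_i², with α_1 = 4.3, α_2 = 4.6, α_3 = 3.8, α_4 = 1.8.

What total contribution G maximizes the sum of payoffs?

Planner FOC: ∂(Σu_j)/∂c_i = (Σα_j) − c_i = 0, so c_i^SO = Σα_j = 14.5 for every i; G^SO = 58.

58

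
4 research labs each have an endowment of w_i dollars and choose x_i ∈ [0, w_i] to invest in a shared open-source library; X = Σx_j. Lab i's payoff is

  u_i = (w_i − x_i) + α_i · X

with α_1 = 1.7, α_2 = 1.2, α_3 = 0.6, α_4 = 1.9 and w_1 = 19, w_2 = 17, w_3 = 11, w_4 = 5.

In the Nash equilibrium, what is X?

41

∂u_i/∂x_i = α_i − 1, so lab i contributes w_i if α_i > 1, else 0.
α_i > 1 for i ∈ {1, 2, 4}; NE contributions (19, 17, 0, 5), X = 41.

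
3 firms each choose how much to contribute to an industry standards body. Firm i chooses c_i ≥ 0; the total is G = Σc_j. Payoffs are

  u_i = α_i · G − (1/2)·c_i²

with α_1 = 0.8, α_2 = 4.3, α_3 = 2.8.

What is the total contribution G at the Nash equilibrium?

7.9

Firm i's FOC: ∂u_i/∂c_i = α_i − c_i = 0, so c_i* = α_i.
NE contributions = (0.8, 4.3, 2.8); G = 7.9.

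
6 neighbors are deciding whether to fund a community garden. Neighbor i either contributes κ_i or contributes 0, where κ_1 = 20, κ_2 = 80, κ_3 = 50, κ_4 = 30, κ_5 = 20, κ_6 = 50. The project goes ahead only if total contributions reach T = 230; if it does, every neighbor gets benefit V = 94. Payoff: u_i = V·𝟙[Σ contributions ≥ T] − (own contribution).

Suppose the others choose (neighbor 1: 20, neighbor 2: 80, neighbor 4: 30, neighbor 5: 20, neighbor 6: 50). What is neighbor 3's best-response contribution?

Others' total = 200. Contributing 50 brings total to 250 ≥ 230: gain V − κ_3 = 44.
Best response: 50.

50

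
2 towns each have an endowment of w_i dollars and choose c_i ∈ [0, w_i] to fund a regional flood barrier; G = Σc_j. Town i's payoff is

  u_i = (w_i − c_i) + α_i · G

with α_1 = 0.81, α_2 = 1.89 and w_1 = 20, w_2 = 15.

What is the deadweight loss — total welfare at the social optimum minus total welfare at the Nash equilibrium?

34

∂u_i/∂c_i = α_i − 1, so town i contributes w_i if α_i > 1, else 0.
α_i > 1 for i ∈ {2}; NE contributions (0, 15), G = 15.
W^NE = Σw_i − G^NE + (Σα_i)·G^NE = 35 + 1.7·15 = 60.5.
Planner: ∂(Σu_j)/∂c_i = Σα_j − 1 = 1.7 > 0, so everyone contributes w_i; G^SO = 35, W^SO = 35 + 1.7·35 = 94.5.
Deadweight loss = 34.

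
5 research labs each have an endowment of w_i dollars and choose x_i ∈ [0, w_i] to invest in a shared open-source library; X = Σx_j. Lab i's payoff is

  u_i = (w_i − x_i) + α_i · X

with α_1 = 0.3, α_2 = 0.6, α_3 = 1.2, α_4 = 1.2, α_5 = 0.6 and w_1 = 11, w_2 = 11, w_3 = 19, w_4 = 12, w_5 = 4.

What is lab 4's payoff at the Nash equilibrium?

37.2

∂u_i/∂x_i = α_i − 1, so lab i contributes w_i if α_i > 1, else 0.
α_i > 1 for i ∈ {3, 4}; NE contributions (0, 0, 19, 12, 0), X = 31.
u_4 = (12 − 12) + 1.2·31 = 37.2.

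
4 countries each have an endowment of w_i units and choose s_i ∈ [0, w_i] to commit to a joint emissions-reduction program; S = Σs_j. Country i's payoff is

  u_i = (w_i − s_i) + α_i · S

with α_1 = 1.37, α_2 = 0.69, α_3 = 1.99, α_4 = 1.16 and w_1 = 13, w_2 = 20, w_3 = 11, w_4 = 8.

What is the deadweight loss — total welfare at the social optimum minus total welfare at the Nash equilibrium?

84.2

∂u_i/∂s_i = α_i − 1, so country i contributes w_i if α_i > 1, else 0.
α_i > 1 for i ∈ {1, 3, 4}; NE contributions (13, 0, 11, 8), S = 32.
W^NE = Σw_i − S^NE + (Σα_i)·S^NE = 52 + 4.21·32 = 186.72.
Planner: ∂(Σu_j)/∂s_i = Σα_j − 1 = 4.21 > 0, so everyone contributes w_i; S^SO = 52, W^SO = 52 + 4.21·52 = 270.92.
Deadweight loss = 84.2.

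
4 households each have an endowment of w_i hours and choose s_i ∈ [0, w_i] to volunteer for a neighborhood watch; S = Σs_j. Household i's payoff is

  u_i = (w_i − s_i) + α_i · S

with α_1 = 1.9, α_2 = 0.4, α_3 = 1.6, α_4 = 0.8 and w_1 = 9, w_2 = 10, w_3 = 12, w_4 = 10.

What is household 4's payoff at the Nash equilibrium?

∂u_i/∂s_i = α_i − 1, so household i contributes w_i if α_i > 1, else 0.
α_i > 1 for i ∈ {1, 3}; NE contributions (9, 0, 12, 0), S = 21.
u_4 = (10 − 0) + 0.8·21 = 26.8.

26.8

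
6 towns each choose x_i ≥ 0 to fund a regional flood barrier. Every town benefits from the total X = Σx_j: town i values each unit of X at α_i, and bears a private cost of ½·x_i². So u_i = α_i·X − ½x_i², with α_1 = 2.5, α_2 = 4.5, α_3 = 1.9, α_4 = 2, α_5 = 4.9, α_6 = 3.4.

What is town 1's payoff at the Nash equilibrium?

Town i's FOC: ∂u_i/∂x_i = α_i − x_i = 0, so x_i* = α_i.
NE contributions = (2.5, 4.5, 1.9, 2, 4.9, 3.4); X = 19.2.
u_1 = α_1·X − ½·(x_1)² = 2.5·19.2 − ½·2.5² = 44.875.

44.875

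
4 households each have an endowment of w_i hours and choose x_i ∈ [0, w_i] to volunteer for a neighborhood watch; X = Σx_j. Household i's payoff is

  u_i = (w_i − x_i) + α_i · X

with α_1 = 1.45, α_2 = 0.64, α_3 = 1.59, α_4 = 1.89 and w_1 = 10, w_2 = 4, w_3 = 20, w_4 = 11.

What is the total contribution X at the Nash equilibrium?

∂u_i/∂x_i = α_i − 1, so household i contributes w_i if α_i > 1, else 0.
α_i > 1 for i ∈ {1, 3, 4}; NE contributions (10, 0, 20, 11), X = 41.

41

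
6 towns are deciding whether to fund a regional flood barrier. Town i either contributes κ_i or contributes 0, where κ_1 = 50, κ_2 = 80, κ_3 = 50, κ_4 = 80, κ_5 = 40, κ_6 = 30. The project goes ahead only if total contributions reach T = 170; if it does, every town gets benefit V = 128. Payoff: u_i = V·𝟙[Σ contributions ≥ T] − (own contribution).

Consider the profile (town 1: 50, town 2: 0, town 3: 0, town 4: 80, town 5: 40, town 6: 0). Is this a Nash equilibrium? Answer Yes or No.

Yes

Total = 170 ≥ 170: provided.
Town 1 (pledges 50, payoff 78): dropping to 0 → total 120, payoff 0. No gain.
Town 2 (pledges 0, payoff 128): pledging 80 → total 250, payoff 48. No gain.
Town 3 (pledges 0, payoff 128): pledging 50 → total 220, payoff 78. No gain.
Town 4 (pledges 80, payoff 48): dropping to 0 → total 90, payoff 0. No gain.
Town 5 (pledges 40, payoff 88): dropping to 0 → total 130, payoff 0. No gain.
Town 6 (pledges 0, payoff 128): pledging 30 → total 200, payoff 98. No gain.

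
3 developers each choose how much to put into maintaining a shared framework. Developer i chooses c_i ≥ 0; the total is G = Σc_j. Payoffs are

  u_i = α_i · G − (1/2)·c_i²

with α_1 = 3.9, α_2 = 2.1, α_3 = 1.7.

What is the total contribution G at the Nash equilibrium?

Developer i's FOC: ∂u_i/∂c_i = α_i − c_i = 0, so c_i* = α_i.
NE contributions = (3.9, 2.1, 1.7); G = 7.7.

7.7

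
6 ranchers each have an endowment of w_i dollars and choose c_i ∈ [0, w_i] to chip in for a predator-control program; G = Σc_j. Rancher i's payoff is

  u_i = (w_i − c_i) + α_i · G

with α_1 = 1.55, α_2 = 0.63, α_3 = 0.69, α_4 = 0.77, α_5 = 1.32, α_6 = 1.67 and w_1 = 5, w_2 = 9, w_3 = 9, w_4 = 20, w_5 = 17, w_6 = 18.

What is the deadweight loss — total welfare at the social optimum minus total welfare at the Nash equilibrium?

∂u_i/∂c_i = α_i − 1, so rancher i contributes w_i if α_i > 1, else 0.
α_i > 1 for i ∈ {1, 5, 6}; NE contributions (5, 0, 0, 0, 17, 18), G = 40.
W^NE = Σw_i − G^NE + (Σα_i)·G^NE = 78 + 5.63·40 = 303.2.
Planner: ∂(Σu_j)/∂c_i = Σα_j − 1 = 5.63 > 0, so everyone contributes w_i; G^SO = 78, W^SO = 78 + 5.63·78 = 517.14.
Deadweight loss = 213.94.

213.94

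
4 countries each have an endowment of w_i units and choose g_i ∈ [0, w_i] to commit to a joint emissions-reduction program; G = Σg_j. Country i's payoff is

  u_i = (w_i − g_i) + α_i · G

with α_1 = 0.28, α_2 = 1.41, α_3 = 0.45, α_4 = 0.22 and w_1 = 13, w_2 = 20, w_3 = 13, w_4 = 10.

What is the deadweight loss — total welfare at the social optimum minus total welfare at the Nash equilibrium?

48.96

∂u_i/∂g_i = α_i − 1, so country i contributes w_i if α_i > 1, else 0.
α_i > 1 for i ∈ {2}; NE contributions (0, 20, 0, 0), G = 20.
W^NE = Σw_i − G^NE + (Σα_i)·G^NE = 56 + 1.36·20 = 83.2.
Planner: ∂(Σu_j)/∂g_i = Σα_j − 1 = 1.36 > 0, so everyone contributes w_i; G^SO = 56, W^SO = 56 + 1.36·56 = 132.16.
Deadweight loss = 48.96.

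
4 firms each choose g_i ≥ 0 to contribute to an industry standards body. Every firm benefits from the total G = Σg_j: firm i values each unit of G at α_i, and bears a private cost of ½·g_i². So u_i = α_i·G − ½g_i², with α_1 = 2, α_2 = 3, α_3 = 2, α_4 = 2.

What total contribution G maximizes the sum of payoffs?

Planner FOC: ∂(Σu_j)/∂g_i = (Σα_j) − g_i = 0, so g_i^SO = Σα_j = 9 for every i; G^SO = 36.

36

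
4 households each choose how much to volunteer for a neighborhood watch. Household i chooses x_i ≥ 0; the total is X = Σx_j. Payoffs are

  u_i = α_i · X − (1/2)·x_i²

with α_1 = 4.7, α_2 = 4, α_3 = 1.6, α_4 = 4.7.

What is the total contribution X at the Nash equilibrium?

15

Household i's FOC: ∂u_i/∂x_i = α_i − x_i = 0, so x_i* = α_i.
NE contributions = (4.7, 4, 1.6, 4.7); X = 15.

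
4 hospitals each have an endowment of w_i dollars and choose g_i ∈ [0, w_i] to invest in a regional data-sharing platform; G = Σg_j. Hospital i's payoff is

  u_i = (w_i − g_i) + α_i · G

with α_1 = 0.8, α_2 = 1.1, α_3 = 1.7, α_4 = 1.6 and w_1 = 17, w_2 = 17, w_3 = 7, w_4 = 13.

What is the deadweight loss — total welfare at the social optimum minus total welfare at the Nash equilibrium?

∂u_i/∂g_i = α_i − 1, so hospital i contributes w_i if α_i > 1, else 0.
α_i > 1 for i ∈ {2, 3, 4}; NE contributions (0, 17, 7, 13), G = 37.
W^NE = Σw_i − G^NE + (Σα_i)·G^NE = 54 + 4.2·37 = 209.4.
Planner: ∂(Σu_j)/∂g_i = Σα_j − 1 = 4.2 > 0, so everyone contributes w_i; G^SO = 54, W^SO = 54 + 4.2·54 = 280.8.
Deadweight loss = 71.4.

71.4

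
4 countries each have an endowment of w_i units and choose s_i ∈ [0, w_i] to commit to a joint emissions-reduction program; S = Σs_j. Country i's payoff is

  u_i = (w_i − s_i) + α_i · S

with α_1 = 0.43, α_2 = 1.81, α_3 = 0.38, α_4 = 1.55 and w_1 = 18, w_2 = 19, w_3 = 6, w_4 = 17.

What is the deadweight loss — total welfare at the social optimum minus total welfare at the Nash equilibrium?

76.08

∂u_i/∂s_i = α_i − 1, so country i contributes w_i if α_i > 1, else 0.
α_i > 1 for i ∈ {2, 4}; NE contributions (0, 19, 0, 17), S = 36.
W^NE = Σw_i − S^NE + (Σα_i)·S^NE = 60 + 3.17·36 = 174.12.
Planner: ∂(Σu_j)/∂s_i = Σα_j − 1 = 3.17 > 0, so everyone contributes w_i; S^SO = 60, W^SO = 60 + 3.17·60 = 250.2.
Deadweight loss = 76.08.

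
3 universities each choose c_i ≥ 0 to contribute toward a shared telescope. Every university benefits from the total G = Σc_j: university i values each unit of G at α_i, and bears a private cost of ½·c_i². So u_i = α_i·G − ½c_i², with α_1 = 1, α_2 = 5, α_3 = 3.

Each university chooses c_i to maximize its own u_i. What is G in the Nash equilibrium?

University i's FOC: ∂u_i/∂c_i = α_i − c_i = 0, so c_i* = α_i.
NE contributions = (1, 5, 3); G = 9.

9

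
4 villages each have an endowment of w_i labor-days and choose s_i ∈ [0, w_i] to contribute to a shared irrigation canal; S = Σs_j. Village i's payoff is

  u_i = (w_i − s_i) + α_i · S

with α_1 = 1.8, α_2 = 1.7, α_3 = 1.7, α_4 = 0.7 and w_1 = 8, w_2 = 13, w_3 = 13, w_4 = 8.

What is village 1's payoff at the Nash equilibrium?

∂u_i/∂s_i = α_i − 1, so village i contributes w_i if α_i > 1, else 0.
α_i > 1 for i ∈ {1, 2, 3}; NE contributions (8, 13, 13, 0), S = 34.
u_1 = (8 − 8) + 1.8·34 = 61.2.

61.2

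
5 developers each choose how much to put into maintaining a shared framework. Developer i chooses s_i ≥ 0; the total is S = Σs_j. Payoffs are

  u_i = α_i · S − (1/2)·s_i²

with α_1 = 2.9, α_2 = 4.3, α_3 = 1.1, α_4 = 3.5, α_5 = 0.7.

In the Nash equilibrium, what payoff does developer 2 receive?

Developer i's FOC: ∂u_i/∂s_i = α_i − s_i = 0, so s_i* = α_i.
NE contributions = (2.9, 4.3, 1.1, 3.5, 0.7); S = 12.5.
u_2 = α_2·S − ½·(s_2)² = 4.3·12.5 − ½·4.3² = 44.505.

44.505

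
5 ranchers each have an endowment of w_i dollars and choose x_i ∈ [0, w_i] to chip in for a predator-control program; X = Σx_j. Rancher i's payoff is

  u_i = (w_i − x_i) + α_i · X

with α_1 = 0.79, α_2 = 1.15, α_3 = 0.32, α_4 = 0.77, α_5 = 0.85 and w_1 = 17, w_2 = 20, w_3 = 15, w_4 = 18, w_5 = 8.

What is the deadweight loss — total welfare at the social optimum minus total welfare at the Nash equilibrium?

167.04

∂u_i/∂x_i = α_i − 1, so rancher i contributes w_i if α_i > 1, else 0.
α_i > 1 for i ∈ {2}; NE contributions (0, 20, 0, 0, 0), X = 20.
W^NE = Σw_i − X^NE + (Σα_i)·X^NE = 78 + 2.88·20 = 135.6.
Planner: ∂(Σu_j)/∂x_i = Σα_j − 1 = 2.88 > 0, so everyone contributes w_i; X^SO = 78, W^SO = 78 + 2.88·78 = 302.64.
Deadweight loss = 167.04.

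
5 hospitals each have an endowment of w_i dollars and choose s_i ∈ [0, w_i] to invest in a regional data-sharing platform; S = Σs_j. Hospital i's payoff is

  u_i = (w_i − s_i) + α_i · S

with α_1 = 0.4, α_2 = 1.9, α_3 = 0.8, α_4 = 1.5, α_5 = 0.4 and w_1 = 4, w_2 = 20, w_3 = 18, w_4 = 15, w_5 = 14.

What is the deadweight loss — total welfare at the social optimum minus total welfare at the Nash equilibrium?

∂u_i/∂s_i = α_i − 1, so hospital i contributes w_i if α_i > 1, else 0.
α_i > 1 for i ∈ {2, 4}; NE contributions (0, 20, 0, 15, 0), S = 35.
W^NE = Σw_i − S^NE + (Σα_i)·S^NE = 71 + 4·35 = 211.
Planner: ∂(Σu_j)/∂s_i = Σα_j − 1 = 4 > 0, so everyone contributes w_i; S^SO = 71, W^SO = 71 + 4·71 = 355.
Deadweight loss = 144.

144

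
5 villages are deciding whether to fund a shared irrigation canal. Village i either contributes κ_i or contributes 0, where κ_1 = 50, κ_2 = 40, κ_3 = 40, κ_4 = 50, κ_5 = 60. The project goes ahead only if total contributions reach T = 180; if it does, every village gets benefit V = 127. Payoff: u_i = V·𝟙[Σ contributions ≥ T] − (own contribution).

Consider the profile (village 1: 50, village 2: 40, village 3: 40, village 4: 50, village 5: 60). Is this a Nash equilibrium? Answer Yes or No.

Total = 240 ≥ 180: provided.
Village 1 (pledges 50, payoff 77): dropping to 0 → total 190, payoff 127. Profitable deviation.

No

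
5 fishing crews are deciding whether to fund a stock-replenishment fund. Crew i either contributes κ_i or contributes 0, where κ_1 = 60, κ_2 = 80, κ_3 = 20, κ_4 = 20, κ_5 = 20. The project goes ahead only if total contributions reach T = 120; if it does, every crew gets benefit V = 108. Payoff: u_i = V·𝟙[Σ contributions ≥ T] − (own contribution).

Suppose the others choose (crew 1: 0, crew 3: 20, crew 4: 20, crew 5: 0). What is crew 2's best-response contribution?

80

Others' total = 40. Contributing 80 brings total to 120 ≥ 120: gain V − κ_2 = 28.
Best response: 80.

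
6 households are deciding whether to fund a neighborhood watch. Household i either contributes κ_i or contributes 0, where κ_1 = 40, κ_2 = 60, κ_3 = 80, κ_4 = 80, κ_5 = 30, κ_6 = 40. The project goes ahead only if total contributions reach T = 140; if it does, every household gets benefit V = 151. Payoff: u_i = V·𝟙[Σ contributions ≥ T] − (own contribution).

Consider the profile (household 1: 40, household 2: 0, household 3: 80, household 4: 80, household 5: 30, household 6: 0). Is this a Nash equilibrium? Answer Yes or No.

Total = 230 ≥ 140: provided.
Household 1 (pledges 40, payoff 111): dropping to 0 → total 190, payoff 151. Profitable deviation.

No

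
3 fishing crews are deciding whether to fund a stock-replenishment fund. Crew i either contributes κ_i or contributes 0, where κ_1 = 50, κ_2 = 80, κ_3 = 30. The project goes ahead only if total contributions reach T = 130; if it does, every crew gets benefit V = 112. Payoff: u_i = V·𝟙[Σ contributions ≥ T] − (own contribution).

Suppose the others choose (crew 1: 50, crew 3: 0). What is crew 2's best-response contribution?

80

Others' total = 50. Contributing 80 brings total to 130 ≥ 130: gain V − κ_2 = 32.
Best response: 80.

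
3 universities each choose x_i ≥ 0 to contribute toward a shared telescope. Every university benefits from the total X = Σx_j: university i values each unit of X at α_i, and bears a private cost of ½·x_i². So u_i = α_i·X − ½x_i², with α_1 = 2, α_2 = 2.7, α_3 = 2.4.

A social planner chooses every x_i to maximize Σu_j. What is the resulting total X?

21.3

Planner FOC: ∂(Σu_j)/∂x_i = (Σα_j) − x_i = 0, so x_i^SO = Σα_j = 7.1 for every i; X^SO = 21.3.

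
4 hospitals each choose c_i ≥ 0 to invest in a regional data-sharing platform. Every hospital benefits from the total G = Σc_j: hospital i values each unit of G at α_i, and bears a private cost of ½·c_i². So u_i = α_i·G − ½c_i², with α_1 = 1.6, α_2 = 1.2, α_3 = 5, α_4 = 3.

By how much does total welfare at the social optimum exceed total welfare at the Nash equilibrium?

135.64

Hospital i's FOC: ∂u_i/∂c_i = α_i − c_i = 0, so c_i* = α_i.
NE contributions = (1.6, 1.2, 5, 3); G = 10.8.
W^NE = (Σα)·G − ½Σα_i² = 10.8² − ½·38 = 97.64.
Planner sets c_i = Σα_j = 10.8 for every i, so G^SO = 4·10.8 = 43.2.
W^SO = (Σα)·G^SO − ½·4·(Σα)² = (4/2)·10.8² = 233.28.
Deadweight loss = W^SO − W^NE = 135.64.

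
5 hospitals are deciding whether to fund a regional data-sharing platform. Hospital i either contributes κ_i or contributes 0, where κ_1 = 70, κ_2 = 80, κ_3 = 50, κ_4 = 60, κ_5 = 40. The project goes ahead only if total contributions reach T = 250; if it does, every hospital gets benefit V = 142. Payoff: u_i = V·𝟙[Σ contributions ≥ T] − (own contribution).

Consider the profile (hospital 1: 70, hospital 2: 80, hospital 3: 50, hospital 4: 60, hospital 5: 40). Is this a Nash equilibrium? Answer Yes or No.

No

Total = 300 ≥ 250: provided.
Hospital 1 (pledges 70, payoff 72): dropping to 0 → total 230, payoff 0. No gain.
Hospital 2 (pledges 80, payoff 62): dropping to 0 → total 220, payoff 0. No gain.
Hospital 3 (pledges 50, payoff 92): dropping to 0 → total 250, payoff 142. Profitable deviation.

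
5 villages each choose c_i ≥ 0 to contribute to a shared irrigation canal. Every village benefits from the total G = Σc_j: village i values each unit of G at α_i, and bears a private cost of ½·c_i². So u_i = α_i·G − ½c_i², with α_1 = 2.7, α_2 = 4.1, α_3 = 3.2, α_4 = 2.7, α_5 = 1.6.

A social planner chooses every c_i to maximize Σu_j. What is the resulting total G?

71.5

Planner FOC: ∂(Σu_j)/∂c_i = (Σα_j) − c_i = 0, so c_i^SO = Σα_j = 14.3 for every i; G^SO = 71.5.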